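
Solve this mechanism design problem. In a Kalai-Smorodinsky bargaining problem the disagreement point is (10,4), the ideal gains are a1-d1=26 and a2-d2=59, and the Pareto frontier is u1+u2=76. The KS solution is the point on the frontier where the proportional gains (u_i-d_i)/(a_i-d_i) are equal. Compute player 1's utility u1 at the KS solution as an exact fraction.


Step 1: At the KS point, (u1-d1)/r1 = (u2-d2)/r2 = t and u1+u2 = 76
Step 2: u1 = d1 + r1*t and u2 = d2 + r2*t, so (d1 + r1*t) + (d2 + r2*t) = 76
Step 3: t = (76 - 10 - 4)/(26 + 59) = 62/85
Step 4: u1 = d1 + r1*t = 10 + 26 * 62/85 = 2462/85
Step 5: (Check: u2 = d2 + r2*t = 3998/85; u1+u2 = 2462/85 + 3998/85 = 76, on the frontier.)

2462/85


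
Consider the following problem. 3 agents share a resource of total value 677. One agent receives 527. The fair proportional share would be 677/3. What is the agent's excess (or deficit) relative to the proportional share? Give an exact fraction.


Step 1: Proportional share = 677/3
Step 2: Agent's actual allocation = 527
Step 3: Excess = 527 - 677/3 = 904/3

904/3


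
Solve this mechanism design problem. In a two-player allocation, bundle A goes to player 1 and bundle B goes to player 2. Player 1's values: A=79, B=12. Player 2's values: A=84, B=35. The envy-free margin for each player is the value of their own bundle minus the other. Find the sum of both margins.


Step 1: Player 1's margin = v1(A) - v1(B) = 79 - 12 = 67
Step 2: Player 2's margin = v2(B) - v2(A) = 35 - 84 = -49
Step 3: Total margin = 67 + -49 = 18

18


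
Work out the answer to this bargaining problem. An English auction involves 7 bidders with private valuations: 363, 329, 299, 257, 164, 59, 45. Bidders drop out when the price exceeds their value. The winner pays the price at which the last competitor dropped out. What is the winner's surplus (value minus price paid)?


Step 1: Identify the highest value: 363
Step 2: Identify the second-highest value: 329
Step 3: The final price = second-highest value = 329
Step 4: Surplus = 363 - 329 = 34

34


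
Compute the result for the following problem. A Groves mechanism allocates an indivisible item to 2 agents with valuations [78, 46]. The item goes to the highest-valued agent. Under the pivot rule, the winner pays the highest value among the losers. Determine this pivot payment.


Step 1: The efficient winner is agent 0 with value 78
Step 2: Other agents' values: [46]
Step 3: Pivot payment = max(others) = 46
Step 4: The winner pays 46

46


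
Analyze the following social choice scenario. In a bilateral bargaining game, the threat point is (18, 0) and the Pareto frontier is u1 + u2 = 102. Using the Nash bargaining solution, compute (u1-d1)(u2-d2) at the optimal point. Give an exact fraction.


Step 1: The Nash solution splits surplus symmetrically above the disagreement point
Step 2: u1 = (total + d1 - d2)/2 = (102 + 18 - 0)/2 = 60
Step 3: u2 = (total - d1 + d2)/2 = (102 - 18 + 0)/2 = 42
Step 4: Nash product = (60 - 18) * (42 - 0)
Step 5: = 42 * 42 = 1764

1764


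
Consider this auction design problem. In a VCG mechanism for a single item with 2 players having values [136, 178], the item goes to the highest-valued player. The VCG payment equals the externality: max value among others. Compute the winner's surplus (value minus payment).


Step 1: The winner is the agent with the highest value: agent 1 with value 178
Step 2: Values of other agents: [136]
Step 3: VCG payment = max of others' values = 136
Step 4: Surplus = 178 - 136 = 42

42


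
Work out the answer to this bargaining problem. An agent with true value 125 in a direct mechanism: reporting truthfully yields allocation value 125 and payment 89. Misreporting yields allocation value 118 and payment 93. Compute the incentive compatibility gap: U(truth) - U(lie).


Step 1: U(truth) = value - payment = 125 - 89 = 36
Step 2: U(lie) = allocation - payment = 118 - 93 = 25
Step 3: IC gap = 36 - 25 = 11

11


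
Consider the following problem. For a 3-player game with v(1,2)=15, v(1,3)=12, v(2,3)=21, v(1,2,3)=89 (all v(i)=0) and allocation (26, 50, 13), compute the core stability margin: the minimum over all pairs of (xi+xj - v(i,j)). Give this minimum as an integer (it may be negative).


Step 1: Slack for coalition (1,2): x1+x2 - v12 = 76 - 15 = 61
Step 2: Slack for coalition (1,3): x1+x3 - v13 = 39 - 12 = 27
Step 3: Slack for coalition (2,3): x2+x3 - v23 = 63 - 21 = 42
Step 4: Minimum slack = min(61, 27, 42) = 27, attained by (1,3); no pair can gain by deviating, so the allocation is in the core

27


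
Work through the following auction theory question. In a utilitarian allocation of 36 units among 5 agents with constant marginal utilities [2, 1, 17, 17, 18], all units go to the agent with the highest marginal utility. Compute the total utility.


Step 1: The marginal utilities are [2, 1, 17, 17, 18]
Step 2: The highest marginal utility is 18
Step 3: All 36 units go to that agent
Step 4: Total utility = 18 * 36 = 648

648


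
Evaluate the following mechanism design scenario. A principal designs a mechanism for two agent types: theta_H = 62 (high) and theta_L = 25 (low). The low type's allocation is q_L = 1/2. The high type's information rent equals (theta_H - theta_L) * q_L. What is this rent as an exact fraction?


Step 1: theta_H - theta_L = 62 - 25 = 37
Step 2: Information rent = (theta_H - theta_L) * q_L
Step 3: = 37 * 1/2
Step 4: = 37/2

37/2


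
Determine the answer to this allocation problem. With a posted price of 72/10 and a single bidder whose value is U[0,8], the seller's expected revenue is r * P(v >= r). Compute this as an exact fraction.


Step 1: Posted price r = 36/5, value support [0,8]
Step 2: P(v >= r) = (8 - 36/5)/8 = 1/10
Step 3: Expected revenue = r * P(v >= r) = 36/5 * 1/10
Step 4: Revenue = 18/25

18/25


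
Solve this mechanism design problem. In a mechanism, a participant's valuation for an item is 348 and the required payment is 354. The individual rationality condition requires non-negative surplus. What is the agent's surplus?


Step 1: Surplus = value - payment = 348 - 354 = -6
Step 2: IR is violated (surplus < 0)

-6


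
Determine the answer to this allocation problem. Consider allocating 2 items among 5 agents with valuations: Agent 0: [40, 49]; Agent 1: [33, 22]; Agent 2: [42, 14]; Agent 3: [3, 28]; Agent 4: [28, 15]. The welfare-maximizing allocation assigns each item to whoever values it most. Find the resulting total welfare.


Step 1: For each item, find the maximum value among all agents.
Step 2: Item 0 -> Agent 2 (value 42)
Step 3: Item 1 -> Agent 0 (value 49)
Step 4: Total welfare = 42 + 49 = 91

91


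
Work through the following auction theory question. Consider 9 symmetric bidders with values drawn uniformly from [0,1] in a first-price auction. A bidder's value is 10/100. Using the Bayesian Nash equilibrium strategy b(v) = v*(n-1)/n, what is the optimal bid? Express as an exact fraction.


Step 1: The symmetric BNE bidding function is b(v) = v * (n-1) / n
Step 2: Substitute v = 1/10 and n = 9
Step 3: b = 1/10 * 8/9
Step 4: b = 4/45

4/45


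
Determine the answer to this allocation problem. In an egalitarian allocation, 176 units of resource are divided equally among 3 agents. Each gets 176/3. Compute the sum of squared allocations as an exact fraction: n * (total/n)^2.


Step 1: Each agent's share = 176/3
Step 2: Square of each share = (176/3)^2 = 30976/9
Step 3: Sum of squares = 3 * 30976/9 = 30976/3

30976/3


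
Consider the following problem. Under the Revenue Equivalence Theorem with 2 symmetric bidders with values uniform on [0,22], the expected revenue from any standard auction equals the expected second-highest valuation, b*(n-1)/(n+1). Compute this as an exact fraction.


Step 1: By Revenue Equivalence, expected revenue = b*(n-1)/(n+1)
Step 2: Substituting n = 2, b = 22
Step 3: Revenue = 22*(2-1)/(2+1) = 22*1/3
Step 4: Revenue = 22/3

22/3


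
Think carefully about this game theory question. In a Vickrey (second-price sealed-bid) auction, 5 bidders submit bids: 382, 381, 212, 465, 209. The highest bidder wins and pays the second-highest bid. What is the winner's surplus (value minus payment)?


Step 1: Sort bids in descending order: 465, 382, 381, 212, 209
Step 2: The winning bid is the highest: 465
Step 3: The payment equals the second-highest bid: 382
Step 4: Surplus = winner's bid - payment = 465 - 382 = 83

83


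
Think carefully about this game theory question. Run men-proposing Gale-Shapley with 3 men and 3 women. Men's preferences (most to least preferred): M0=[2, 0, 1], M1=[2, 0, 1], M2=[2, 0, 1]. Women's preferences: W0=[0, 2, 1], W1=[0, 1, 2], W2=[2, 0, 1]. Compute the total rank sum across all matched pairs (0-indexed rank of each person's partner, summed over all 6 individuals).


Step 1: Run Gale-Shapley (men propose, women hold best offer):
  M0 proposes to W2; she accepts
  M1 proposes to W2; rejected
  M1 proposes to W0; she accepts
  M2 proposes to W2; she switches from M0
  M0 proposes to W0; she switches from M1
  M1 proposes to W1; she accepts
Step 2: Final matching: W0-M0, W1-M1, W2-M2
Step 3: 0-indexed ranks (man's rank of his match, then woman's): 1 + 0 + 2 + 1 + 0 + 0
Step 4: Total rank sum = 4

4


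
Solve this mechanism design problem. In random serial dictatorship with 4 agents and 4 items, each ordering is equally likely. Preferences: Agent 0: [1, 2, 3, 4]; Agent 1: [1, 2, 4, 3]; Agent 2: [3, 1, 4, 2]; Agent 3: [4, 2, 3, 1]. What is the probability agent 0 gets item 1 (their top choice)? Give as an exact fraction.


Step 1: Agent 0 wants item 1
Step 2: There are 24 possible orderings of agents
Step 3: In 12 orderings, agent 0 gets item 1
Step 4: Probability = 12/24 = 1/2

1/2


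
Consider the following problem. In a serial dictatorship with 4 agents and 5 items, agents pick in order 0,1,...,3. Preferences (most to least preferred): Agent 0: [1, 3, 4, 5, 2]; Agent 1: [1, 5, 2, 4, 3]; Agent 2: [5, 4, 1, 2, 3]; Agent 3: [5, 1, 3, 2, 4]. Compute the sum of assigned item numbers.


Step 1: Agent 0 picks item 1
Step 2: Agent 1 picks item 5
Step 3: Agent 2 picks item 4
Step 4: Agent 3 picks item 3
Step 5: Sum = 1 + 5 + 4 + 3 = 13

13


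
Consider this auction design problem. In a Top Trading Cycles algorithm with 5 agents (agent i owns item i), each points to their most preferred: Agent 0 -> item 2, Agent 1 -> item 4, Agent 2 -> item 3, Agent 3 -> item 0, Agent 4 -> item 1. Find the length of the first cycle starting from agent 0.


Step 1: Trace the pointer graph from agent 0: 0 -> 2 -> 3 -> 0
Step 2: A cycle is detected when we revisit agent 0
Step 3: The cycle is: 0 -> 2 -> 3 -> 0
Step 4: Cycle length = 3

3


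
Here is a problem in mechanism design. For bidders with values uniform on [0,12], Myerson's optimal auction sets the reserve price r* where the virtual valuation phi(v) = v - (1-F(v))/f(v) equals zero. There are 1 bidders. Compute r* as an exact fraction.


Step 1: For U[0,12], F(v) = v/12 and f(v) = 1/12
Step 2: phi(v) = v - (1 - v/12)/(1/12) = v - (12 - v) = 2v - 12
Step 3: Set phi(r*) = 0: 2r* - 12 = 0
Step 4: r* = 12/2 = 6 (the number of bidders n = 1 does not enter)

6


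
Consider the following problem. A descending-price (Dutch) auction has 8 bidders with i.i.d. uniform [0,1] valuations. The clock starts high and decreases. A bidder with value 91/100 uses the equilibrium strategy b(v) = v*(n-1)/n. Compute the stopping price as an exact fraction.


Step 1: Dutch auctions are strategically equivalent to first-price auctions
Step 2: The equilibrium bid is b(v) = v*(n-1)/n
Step 3: b = 91/100 * 7/8
Step 4: b = 637/800

637/800


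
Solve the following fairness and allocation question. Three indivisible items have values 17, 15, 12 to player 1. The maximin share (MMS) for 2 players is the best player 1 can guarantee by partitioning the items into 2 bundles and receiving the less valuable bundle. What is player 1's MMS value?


Step 1: Item values = 17, 15, 12
Step 2: Enumerate all 2-bundle partitions and take the smaller bundle:
  Partition 1: {17} vs {15,12} -> bundles 17, 27; min = 17
  Partition 2: {15} vs {17,12} -> bundles 15, 29; min = 15
  Partition 3: {12} vs {17,15} -> bundles 12, 32; min = 12
Step 3: MMS = max(17, 15, 12) = 17

17


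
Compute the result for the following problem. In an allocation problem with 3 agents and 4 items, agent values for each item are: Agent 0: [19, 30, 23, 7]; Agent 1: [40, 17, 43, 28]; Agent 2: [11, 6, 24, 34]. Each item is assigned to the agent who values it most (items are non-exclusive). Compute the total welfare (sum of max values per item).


Step 1: For each item, find the maximum value among all agents.
Step 2: Item 0 -> Agent 1 (value 40)
Step 3: Item 1 -> Agent 0 (value 30)
Step 4: Item 2 -> Agent 1 (value 43)
Step 5: Item 3 -> Agent 2 (value 34)
Step 6: Total welfare = 40 + 30 + 43 + 34 = 147

147


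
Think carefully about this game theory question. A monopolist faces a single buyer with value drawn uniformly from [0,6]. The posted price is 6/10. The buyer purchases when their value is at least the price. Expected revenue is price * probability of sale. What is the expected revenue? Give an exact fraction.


Step 1: Posted price r = 3/5, value support [0,6]
Step 2: P(v >= r) = (6 - 3/5)/6 = 9/10
Step 3: Expected revenue = r * P(v >= r) = 3/5 * 9/10
Step 4: Revenue = 27/50

27/50


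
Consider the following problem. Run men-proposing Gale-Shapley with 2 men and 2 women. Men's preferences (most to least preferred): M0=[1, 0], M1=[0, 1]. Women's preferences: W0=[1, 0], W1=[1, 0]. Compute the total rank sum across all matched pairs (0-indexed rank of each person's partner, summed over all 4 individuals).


Step 1: Run Gale-Shapley (men propose, women hold best offer):
  M0 proposes to W1; she accepts
  M1 proposes to W0; she accepts
Step 2: Final matching: W0-M1, W1-M0
Step 3: 0-indexed ranks (man's rank of his match, then woman's): 0 + 0 + 0 + 1
Step 4: Total rank sum = 1

1


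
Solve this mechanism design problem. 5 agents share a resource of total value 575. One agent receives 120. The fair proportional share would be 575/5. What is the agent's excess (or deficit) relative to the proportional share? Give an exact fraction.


Step 1: Proportional share = 575/5 = 115
Step 2: Agent's actual allocation = 120
Step 3: Excess = 120 - 115 = 5

5


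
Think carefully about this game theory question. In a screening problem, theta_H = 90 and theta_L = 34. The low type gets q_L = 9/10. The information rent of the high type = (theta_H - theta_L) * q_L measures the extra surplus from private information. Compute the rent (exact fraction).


Step 1: theta_H - theta_L = 90 - 34 = 56
Step 2: Information rent = (theta_H - theta_L) * q_L
Step 3: = 56 * 9/10
Step 4: = 252/5

252/5


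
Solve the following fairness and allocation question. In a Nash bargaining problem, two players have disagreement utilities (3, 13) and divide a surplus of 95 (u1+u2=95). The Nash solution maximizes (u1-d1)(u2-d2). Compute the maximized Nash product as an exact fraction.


Step 1: The Nash solution splits surplus symmetrically above the disagreement point
Step 2: u1 = (total + d1 - d2)/2 = (95 + 3 - 13)/2 = 85/2
Step 3: u2 = (total - d1 + d2)/2 = (95 - 3 + 13)/2 = 105/2
Step 4: Nash product = (85/2 - 3) * (105/2 - 13)
Step 5: = 79/2 * 79/2 = 6241/4

6241/4


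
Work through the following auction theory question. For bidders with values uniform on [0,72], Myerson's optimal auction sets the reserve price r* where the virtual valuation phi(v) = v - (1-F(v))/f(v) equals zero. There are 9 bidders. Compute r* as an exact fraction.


Step 1: For U[0,72], F(v) = v/72 and f(v) = 1/72
Step 2: phi(v) = v - (1 - v/72)/(1/72) = v - (72 - v) = 2v - 72
Step 3: Set phi(r*) = 0: 2r* - 72 = 0
Step 4: r* = 72/2 = 36 (the number of bidders n = 9 does not enter)

36


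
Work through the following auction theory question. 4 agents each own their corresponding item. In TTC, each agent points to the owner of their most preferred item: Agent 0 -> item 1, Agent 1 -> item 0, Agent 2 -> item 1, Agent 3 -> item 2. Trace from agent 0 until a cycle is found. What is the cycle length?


Step 1: Trace the pointer graph from agent 0: 0 -> 1 -> 0
Step 2: A cycle is detected when we revisit agent 0
Step 3: The cycle is: 0 -> 1 -> 0
Step 4: Cycle length = 2

2


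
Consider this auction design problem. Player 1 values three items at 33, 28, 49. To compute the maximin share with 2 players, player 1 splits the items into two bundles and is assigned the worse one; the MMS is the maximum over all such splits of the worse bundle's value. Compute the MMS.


Step 1: Item values = 33, 28, 49
Step 2: Enumerate all 2-bundle partitions and take the smaller bundle:
  Partition 1: {33} vs {28,49} -> bundles 33, 77; min = 33
  Partition 2: {28} vs {33,49} -> bundles 28, 82; min = 28
  Partition 3: {49} vs {33,28} -> bundles 49, 61; min = 49
Step 3: MMS = max(33, 28, 49) = 49

49


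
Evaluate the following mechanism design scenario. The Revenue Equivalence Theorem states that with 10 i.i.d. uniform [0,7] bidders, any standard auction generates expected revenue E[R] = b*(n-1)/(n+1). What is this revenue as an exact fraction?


Step 1: By Revenue Equivalence, expected revenue = b*(n-1)/(n+1)
Step 2: Substituting n = 10, b = 7
Step 3: Revenue = 7*(10-1)/(10+1) = 7*9/11
Step 4: Revenue = 63/11

63/11


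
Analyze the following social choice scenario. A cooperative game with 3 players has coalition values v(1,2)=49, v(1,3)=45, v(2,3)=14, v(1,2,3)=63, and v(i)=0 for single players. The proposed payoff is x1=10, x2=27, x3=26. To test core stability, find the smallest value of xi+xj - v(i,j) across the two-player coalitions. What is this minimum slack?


Step 1: Slack for coalition (1,2): x1+x2 - v12 = 37 - 49 = -12
Step 2: Slack for coalition (1,3): x1+x3 - v13 = 36 - 45 = -9
Step 3: Slack for coalition (2,3): x2+x3 - v23 = 53 - 14 = 39
Step 4: Minimum slack = min(-12, -9, 39) = -12, attained by (1,2); coalition (1,2) can block (slack < 0), so the allocation is not in the core

-12


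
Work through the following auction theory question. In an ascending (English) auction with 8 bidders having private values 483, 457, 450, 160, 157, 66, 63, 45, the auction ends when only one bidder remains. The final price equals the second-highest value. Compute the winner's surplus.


Step 1: Identify the highest value: 483
Step 2: Identify the second-highest value: 457
Step 3: The final price = second-highest value = 457
Step 4: Surplus = 483 - 457 = 26

26


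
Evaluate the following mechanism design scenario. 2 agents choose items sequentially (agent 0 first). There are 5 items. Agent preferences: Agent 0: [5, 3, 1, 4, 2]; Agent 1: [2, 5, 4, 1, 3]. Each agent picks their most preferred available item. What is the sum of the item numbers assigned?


Step 1: Agent 0 picks item 5
Step 2: Agent 1 picks item 2
Step 3: Sum = 5 + 2 = 7

7


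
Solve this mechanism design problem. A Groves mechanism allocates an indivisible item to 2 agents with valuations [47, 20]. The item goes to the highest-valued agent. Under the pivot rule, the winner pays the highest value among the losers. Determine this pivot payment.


Step 1: The efficient winner is agent 0 with value 47
Step 2: Other agents' values: [20]
Step 3: Pivot payment = max(others) = 20
Step 4: The winner pays 20

20


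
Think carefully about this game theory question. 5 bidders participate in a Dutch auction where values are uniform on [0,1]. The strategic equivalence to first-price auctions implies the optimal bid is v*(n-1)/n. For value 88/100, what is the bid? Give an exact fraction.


Step 1: Dutch auctions are strategically equivalent to first-price auctions
Step 2: The equilibrium bid is b(v) = v*(n-1)/n
Step 3: b = 22/25 * 4/5
Step 4: b = 88/125

88/125


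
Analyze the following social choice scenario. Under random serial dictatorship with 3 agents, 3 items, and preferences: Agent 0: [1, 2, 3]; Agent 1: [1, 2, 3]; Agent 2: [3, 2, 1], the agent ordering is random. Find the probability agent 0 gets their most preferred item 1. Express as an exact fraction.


Step 1: Agent 0 wants item 1
Step 2: There are 6 possible orderings of agents
Step 3: In 3 orderings, agent 0 gets item 1
Step 4: Probability = 3/6 = 1/2

1/2


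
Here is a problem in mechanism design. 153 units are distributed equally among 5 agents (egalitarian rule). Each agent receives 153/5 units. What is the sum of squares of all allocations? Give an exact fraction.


Step 1: Each agent's share = 153/5
Step 2: Square of each share = (153/5)^2 = 23409/25
Step 3: Sum of squares = 5 * 23409/25 = 23409/5

23409/5


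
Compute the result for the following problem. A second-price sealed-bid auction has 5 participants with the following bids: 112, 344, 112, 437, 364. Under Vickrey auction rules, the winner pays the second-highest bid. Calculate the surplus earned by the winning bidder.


Step 1: Sort bids in descending order: 437, 364, 344, 112, 112
Step 2: The winning bid is the highest: 437
Step 3: The payment equals the second-highest bid: 364
Step 4: Surplus = winner's bid - payment = 437 - 364 = 73

73


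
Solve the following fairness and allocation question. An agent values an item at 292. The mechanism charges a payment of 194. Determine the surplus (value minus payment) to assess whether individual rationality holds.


Step 1: Surplus = value - payment = 292 - 194 = 98
Step 2: IR is satisfied (surplus >= 0)

98


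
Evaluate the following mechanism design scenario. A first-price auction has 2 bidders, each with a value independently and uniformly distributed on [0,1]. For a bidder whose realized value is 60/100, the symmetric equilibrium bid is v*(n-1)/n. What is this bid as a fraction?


Step 1: The symmetric BNE bidding function is b(v) = v * (n-1) / n
Step 2: Substitute v = 3/5 and n = 2
Step 3: b = 3/5 * 1/2
Step 4: b = 3/10

3/10


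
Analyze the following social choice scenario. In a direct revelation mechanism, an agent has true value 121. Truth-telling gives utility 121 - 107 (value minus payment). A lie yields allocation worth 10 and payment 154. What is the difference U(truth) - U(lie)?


Step 1: U(truth) = value - payment = 121 - 107 = 14
Step 2: U(lie) = allocation - payment = 10 - 154 = -144
Step 3: IC gap = 14 - (-144) = 158

158


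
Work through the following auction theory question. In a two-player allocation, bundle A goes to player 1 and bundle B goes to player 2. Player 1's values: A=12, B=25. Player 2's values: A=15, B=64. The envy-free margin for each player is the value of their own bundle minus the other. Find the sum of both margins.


Step 1: Player 1's margin = v1(A) - v1(B) = 12 - 25 = -13
Step 2: Player 2's margin = v2(B) - v2(A) = 64 - 15 = 49
Step 3: Total margin = -13 + 49 = 36

36


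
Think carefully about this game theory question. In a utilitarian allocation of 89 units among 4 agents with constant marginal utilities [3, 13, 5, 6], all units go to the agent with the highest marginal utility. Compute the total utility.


Step 1: The marginal utilities are [3, 13, 5, 6]
Step 2: The highest marginal utility is 13
Step 3: All 89 units go to that agent
Step 4: Total utility = 13 * 89 = 1157

1157


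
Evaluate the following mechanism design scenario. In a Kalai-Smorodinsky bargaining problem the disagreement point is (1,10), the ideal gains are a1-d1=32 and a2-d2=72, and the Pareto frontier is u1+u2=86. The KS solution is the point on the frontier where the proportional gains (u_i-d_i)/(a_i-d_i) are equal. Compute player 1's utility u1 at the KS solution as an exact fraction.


Step 1: At the KS point, (u1-d1)/r1 = (u2-d2)/r2 = t and u1+u2 = 86
Step 2: u1 = d1 + r1*t and u2 = d2 + r2*t, so (d1 + r1*t) + (d2 + r2*t) = 86
Step 3: t = (86 - 1 - 10)/(32 + 72) = 75/104
Step 4: u1 = d1 + r1*t = 1 + 32 * 75/104 = 313/13
Step 5: (Check: u2 = d2 + r2*t = 805/13; u1+u2 = 313/13 + 805/13 = 86, on the frontier.)

313/13


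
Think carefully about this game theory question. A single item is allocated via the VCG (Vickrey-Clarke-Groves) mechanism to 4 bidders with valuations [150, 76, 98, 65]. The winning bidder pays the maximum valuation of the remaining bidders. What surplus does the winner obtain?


Step 1: The winner is the agent with the highest value: agent 0 with value 150
Step 2: Values of other agents: [76, 98, 65]
Step 3: VCG payment = max of others' values = 98
Step 4: Surplus = 150 - 98 = 52

52


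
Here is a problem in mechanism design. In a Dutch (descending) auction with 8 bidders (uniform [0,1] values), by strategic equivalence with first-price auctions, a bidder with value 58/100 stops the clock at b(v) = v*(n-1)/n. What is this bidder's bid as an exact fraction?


Step 1: Dutch auctions are strategically equivalent to first-price auctions
Step 2: The equilibrium bid is b(v) = v*(n-1)/n
Step 3: b = 29/50 * 7/8
Step 4: b = 203/400

203/400


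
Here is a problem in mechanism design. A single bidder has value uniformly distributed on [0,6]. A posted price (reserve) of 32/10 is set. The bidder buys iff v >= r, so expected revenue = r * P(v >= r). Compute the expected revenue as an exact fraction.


Step 1: Posted price r = 16/5, value support [0,6]
Step 2: P(v >= r) = (6 - 16/5)/6 = 7/15
Step 3: Expected revenue = r * P(v >= r) = 16/5 * 7/15
Step 4: Revenue = 112/75

112/75


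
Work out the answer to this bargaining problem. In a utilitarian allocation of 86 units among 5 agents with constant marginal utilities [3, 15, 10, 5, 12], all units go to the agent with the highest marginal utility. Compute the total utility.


Step 1: The marginal utilities are [3, 15, 10, 5, 12]
Step 2: The highest marginal utility is 15
Step 3: All 86 units go to that agent
Step 4: Total utility = 15 * 86 = 1290

1290


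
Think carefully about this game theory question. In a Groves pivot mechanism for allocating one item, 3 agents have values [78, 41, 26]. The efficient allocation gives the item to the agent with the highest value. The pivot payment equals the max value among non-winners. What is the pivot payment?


Step 1: The efficient winner is agent 0 with value 78
Step 2: Other agents' values: [41, 26]
Step 3: Pivot payment = max(others) = 41
Step 4: The winner pays 41

41


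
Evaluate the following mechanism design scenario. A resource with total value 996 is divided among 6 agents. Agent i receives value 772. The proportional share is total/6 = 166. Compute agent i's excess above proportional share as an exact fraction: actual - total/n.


Step 1: Proportional share = 996/6 = 166
Step 2: Agent's actual allocation = 772
Step 3: Excess = 772 - 166 = 606

606


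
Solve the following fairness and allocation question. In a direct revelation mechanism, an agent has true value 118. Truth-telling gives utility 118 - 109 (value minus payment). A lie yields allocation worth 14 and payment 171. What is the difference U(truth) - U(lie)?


Step 1: U(truth) = value - payment = 118 - 109 = 9
Step 2: U(lie) = allocation - payment = 14 - 171 = -157
Step 3: IC gap = 9 - (-157) = 166

166


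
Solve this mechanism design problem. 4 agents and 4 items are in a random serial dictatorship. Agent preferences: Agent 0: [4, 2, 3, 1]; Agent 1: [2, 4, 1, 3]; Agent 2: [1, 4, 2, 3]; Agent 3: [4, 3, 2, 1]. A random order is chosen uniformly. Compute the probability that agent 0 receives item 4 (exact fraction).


Step 1: Agent 0 wants item 4
Step 2: There are 24 possible orderings of agents
Step 3: In 12 orderings, agent 0 gets item 4
Step 4: Probability = 12/24 = 1/2

1/2


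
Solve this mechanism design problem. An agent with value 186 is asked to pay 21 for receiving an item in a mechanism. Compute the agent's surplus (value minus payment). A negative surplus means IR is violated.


Step 1: Surplus = value - payment = 186 - 21 = 165
Step 2: IR is satisfied (surplus >= 0)

165


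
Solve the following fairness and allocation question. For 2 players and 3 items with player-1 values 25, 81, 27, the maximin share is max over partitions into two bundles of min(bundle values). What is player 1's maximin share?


Step 1: Item values = 25, 81, 27
Step 2: Enumerate all 2-bundle partitions and take the smaller bundle:
  Partition 1: {25} vs {81,27} -> bundles 25, 108; min = 25
  Partition 2: {81} vs {25,27} -> bundles 81, 52; min = 52
  Partition 3: {27} vs {25,81} -> bundles 27, 106; min = 27
Step 3: MMS = max(25, 52, 27) = 52

52


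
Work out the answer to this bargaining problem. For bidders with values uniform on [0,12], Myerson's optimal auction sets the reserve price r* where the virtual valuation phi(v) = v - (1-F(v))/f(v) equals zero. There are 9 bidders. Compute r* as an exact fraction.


Step 1: For U[0,12], F(v) = v/12 and f(v) = 1/12
Step 2: phi(v) = v - (1 - v/12)/(1/12) = v - (12 - v) = 2v - 12
Step 3: Set phi(r*) = 0: 2r* - 12 = 0
Step 4: r* = 12/2 = 6 (the number of bidders n = 9 does not enter)

6


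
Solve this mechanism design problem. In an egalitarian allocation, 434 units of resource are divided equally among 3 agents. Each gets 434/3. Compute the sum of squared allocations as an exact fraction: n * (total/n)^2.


Step 1: Each agent's share = 434/3
Step 2: Square of each share = (434/3)^2 = 188356/9
Step 3: Sum of squares = 3 * 188356/9 = 188356/3

188356/3


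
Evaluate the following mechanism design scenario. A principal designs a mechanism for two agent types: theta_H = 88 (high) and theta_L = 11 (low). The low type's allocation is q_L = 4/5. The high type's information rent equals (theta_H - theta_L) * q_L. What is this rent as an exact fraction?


Step 1: theta_H - theta_L = 88 - 11 = 77
Step 2: Information rent = (theta_H - theta_L) * q_L
Step 3: = 77 * 4/5
Step 4: = 308/5

308/5


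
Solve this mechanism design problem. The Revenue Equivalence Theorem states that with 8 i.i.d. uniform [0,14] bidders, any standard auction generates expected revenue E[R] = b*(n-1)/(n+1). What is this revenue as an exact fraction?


Step 1: By Revenue Equivalence, expected revenue = b*(n-1)/(n+1)
Step 2: Substituting n = 8, b = 14
Step 3: Revenue = 14*(8-1)/(8+1) = 14*7/9
Step 4: Revenue = 98/9

98/9


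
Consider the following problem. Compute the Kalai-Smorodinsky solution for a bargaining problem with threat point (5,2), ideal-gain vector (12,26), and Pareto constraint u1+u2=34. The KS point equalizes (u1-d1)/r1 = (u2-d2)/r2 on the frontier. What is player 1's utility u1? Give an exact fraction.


Step 1: At the KS point, (u1-d1)/r1 = (u2-d2)/r2 = t and u1+u2 = 34
Step 2: u1 = d1 + r1*t and u2 = d2 + r2*t, so (d1 + r1*t) + (d2 + r2*t) = 34
Step 3: t = (34 - 5 - 2)/(12 + 26) = 27/38
Step 4: u1 = d1 + r1*t = 5 + 12 * 27/38 = 257/19
Step 5: (Check: u2 = d2 + r2*t = 389/19; u1+u2 = 257/19 + 389/19 = 34, on the frontier.)

257/19


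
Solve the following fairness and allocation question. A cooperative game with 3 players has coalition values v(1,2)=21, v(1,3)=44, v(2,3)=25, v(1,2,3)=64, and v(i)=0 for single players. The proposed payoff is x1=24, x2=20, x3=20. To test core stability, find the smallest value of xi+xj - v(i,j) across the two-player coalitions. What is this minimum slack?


Step 1: Slack for coalition (1,2): x1+x2 - v12 = 44 - 21 = 23
Step 2: Slack for coalition (1,3): x1+x3 - v13 = 44 - 44 = 0
Step 3: Slack for coalition (2,3): x2+x3 - v23 = 40 - 25 = 15
Step 4: Minimum slack = min(23, 0, 15) = 0, attained by (1,3); no pair can gain by deviating, so the allocation is in the core

0


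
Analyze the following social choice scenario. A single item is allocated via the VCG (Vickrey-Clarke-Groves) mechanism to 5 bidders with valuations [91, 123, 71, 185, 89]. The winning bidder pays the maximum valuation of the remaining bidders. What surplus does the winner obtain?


Step 1: The winner is the agent with the highest value: agent 3 with value 185
Step 2: Values of other agents: [91, 123, 71, 89]
Step 3: VCG payment = max of others' values = 123
Step 4: Surplus = 185 - 123 = 62

62


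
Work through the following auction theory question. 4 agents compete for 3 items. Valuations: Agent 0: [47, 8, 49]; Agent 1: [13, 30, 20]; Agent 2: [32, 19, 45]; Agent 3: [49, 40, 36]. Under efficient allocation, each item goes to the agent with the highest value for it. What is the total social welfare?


Step 1: For each item, find the maximum value among all agents.
Step 2: Item 0 -> Agent 3 (value 49)
Step 3: Item 1 -> Agent 3 (value 40)
Step 4: Item 2 -> Agent 0 (value 49)
Step 5: Total welfare = 49 + 40 + 49 = 138

138


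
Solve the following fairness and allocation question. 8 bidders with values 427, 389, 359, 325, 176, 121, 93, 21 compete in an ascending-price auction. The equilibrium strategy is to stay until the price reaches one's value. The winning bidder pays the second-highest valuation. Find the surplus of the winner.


Step 1: Identify the highest value: 427
Step 2: Identify the second-highest value: 389
Step 3: The final price = second-highest value = 389
Step 4: Surplus = 427 - 389 = 38

38


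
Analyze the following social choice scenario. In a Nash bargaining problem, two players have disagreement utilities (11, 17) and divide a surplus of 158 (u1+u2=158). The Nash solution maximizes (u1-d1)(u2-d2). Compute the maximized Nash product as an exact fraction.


Step 1: The Nash solution splits surplus symmetrically above the disagreement point
Step 2: u1 = (total + d1 - d2)/2 = (158 + 11 - 17)/2 = 76
Step 3: u2 = (total - d1 + d2)/2 = (158 - 11 + 17)/2 = 82
Step 4: Nash product = (76 - 11) * (82 - 17)
Step 5: = 65 * 65 = 4225

4225


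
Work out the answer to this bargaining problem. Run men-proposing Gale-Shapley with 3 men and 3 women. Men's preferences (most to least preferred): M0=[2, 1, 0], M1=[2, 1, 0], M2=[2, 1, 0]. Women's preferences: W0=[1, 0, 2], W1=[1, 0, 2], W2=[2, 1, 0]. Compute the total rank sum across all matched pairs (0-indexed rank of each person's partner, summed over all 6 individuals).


Step 1: Run Gale-Shapley (men propose, women hold best offer):
  M0 proposes to W2; she accepts
  M1 proposes to W2; she switches from M0
  M2 proposes to W2; she switches from M1
  M0 proposes to W1; she accepts
  M1 proposes to W1; she switches from M0
  M0 proposes to W0; she accepts
Step 2: Final matching: W0-M0, W1-M1, W2-M2
Step 3: 0-indexed ranks (man's rank of his match, then woman's): 2 + 1 + 1 + 0 + 0 + 0
Step 4: Total rank sum = 4

4


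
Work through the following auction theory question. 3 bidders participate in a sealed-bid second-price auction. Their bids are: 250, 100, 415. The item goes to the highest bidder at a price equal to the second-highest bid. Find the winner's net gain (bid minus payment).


Step 1: Sort bids in descending order: 415, 250, 100
Step 2: The winning bid is the highest: 415
Step 3: The payment equals the second-highest bid: 250
Step 4: Surplus = winner's bid - payment = 415 - 250 = 165

165


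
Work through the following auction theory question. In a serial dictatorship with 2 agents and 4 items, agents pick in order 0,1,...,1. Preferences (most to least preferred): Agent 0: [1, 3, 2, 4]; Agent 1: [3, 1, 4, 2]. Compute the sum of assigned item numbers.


Step 1: Agent 0 picks item 1
Step 2: Agent 1 picks item 3
Step 3: Sum = 1 + 3 = 4

4


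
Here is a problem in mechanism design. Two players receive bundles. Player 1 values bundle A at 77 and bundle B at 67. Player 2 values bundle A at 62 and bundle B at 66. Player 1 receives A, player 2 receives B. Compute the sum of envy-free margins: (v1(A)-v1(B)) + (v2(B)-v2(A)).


Step 1: Player 1's margin = v1(A) - v1(B) = 77 - 67 = 10
Step 2: Player 2's margin = v2(B) - v2(A) = 66 - 62 = 4
Step 3: Total margin = 10 + 4 = 14

14


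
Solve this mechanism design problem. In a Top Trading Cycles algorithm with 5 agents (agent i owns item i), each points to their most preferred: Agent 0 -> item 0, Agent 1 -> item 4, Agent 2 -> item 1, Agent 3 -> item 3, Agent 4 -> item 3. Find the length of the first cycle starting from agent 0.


Step 1: Trace the pointer graph from agent 0: 0 -> 0
Step 2: A cycle is detected when we revisit agent 0
Step 3: The cycle is: 0 -> 0
Step 4: Cycle length = 1

1


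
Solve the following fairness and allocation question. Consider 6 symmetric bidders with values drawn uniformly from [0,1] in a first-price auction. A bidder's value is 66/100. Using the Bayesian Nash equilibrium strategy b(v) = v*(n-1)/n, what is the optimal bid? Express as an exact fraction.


Step 1: The symmetric BNE bidding function is b(v) = v * (n-1) / n
Step 2: Substitute v = 33/50 and n = 6
Step 3: b = 33/50 * 5/6
Step 4: b = 11/20

11/20


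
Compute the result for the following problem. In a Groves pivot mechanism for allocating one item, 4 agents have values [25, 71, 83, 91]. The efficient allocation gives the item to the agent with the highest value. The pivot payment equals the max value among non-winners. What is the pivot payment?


Step 1: The efficient winner is agent 3 with value 91
Step 2: Other agents' values: [25, 71, 83]
Step 3: Pivot payment = max(others) = 83
Step 4: The winner pays 83

83


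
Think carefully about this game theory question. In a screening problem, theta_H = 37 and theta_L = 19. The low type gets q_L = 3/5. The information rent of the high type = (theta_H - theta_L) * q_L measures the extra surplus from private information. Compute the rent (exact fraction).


Step 1: theta_H - theta_L = 37 - 19 = 18
Step 2: Information rent = (theta_H - theta_L) * q_L
Step 3: = 18 * 3/5
Step 4: = 54/5

54/5


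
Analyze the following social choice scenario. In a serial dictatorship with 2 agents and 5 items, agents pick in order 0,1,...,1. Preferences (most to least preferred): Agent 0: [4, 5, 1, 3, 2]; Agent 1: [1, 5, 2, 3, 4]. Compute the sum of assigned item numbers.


Step 1: Agent 0 picks item 4
Step 2: Agent 1 picks item 1
Step 3: Sum = 4 + 1 = 5

5


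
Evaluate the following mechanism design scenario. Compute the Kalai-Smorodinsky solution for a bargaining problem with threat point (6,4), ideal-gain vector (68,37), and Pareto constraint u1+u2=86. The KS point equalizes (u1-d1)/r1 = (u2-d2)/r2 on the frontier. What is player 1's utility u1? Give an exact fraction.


Step 1: At the KS point, (u1-d1)/r1 = (u2-d2)/r2 = t and u1+u2 = 86
Step 2: u1 = d1 + r1*t and u2 = d2 + r2*t, so (d1 + r1*t) + (d2 + r2*t) = 86
Step 3: t = (86 - 6 - 4)/(68 + 37) = 76/105
Step 4: u1 = d1 + r1*t = 6 + 68 * 76/105 = 5798/105
Step 5: (Check: u2 = d2 + r2*t = 3232/105; u1+u2 = 5798/105 + 3232/105 = 86, on the frontier.)

5798/105


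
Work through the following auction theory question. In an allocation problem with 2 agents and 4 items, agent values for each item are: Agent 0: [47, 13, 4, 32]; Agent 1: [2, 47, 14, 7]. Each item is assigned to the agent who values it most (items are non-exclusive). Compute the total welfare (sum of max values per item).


Step 1: For each item, find the maximum value among all agents.
Step 2: Item 0 -> Agent 0 (value 47)
Step 3: Item 1 -> Agent 1 (value 47)
Step 4: Item 2 -> Agent 1 (value 14)
Step 5: Item 3 -> Agent 0 (value 32)
Step 6: Total welfare = 47 + 47 + 14 + 32 = 140

140


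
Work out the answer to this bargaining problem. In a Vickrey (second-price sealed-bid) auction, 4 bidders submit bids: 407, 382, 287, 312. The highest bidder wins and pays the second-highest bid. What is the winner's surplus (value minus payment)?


Step 1: Sort bids in descending order: 407, 382, 312, 287
Step 2: The winning bid is the highest: 407
Step 3: The payment equals the second-highest bid: 382
Step 4: Surplus = winner's bid - payment = 407 - 382 = 25

25


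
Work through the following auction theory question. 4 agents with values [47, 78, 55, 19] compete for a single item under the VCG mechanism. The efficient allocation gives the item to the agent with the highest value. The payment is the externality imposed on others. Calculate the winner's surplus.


Step 1: The winner is the agent with the highest value: agent 1 with value 78
Step 2: Values of other agents: [47, 55, 19]
Step 3: VCG payment = max of others' values = 55
Step 4: Surplus = 78 - 55 = 23

23
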